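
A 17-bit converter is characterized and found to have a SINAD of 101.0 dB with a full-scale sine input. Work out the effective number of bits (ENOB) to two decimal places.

16.49 bits

ENOB = (SINAD − 1.76) / 6.02 = (101.0 − 1.76)/6.02 = 16.485.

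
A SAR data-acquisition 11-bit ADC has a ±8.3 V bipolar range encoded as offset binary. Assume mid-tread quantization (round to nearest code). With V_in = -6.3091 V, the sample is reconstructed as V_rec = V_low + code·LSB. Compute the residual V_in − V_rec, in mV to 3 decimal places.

One LSB is 16.6 V / 2048 = 8.105 mV.
(-6.3091 − (−8.3))/0.00810547 = 245.6243; round gives code 246.
Code 246 maps back to (−8.3) + 246×0.00810547 V = -6.3060547 V.
Difference: -0.00304531 V → -3.045 mV.

-3.045 mV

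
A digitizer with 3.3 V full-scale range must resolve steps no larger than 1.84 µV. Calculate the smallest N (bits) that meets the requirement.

Number of steps required ≥ 3.3 V / 1.84 µV = 1793478.26.
Need 2^N ≥ 1793478.26; 2^20 = 1048576, 2^21 = 2097152.
Minimum N = 21.

21 bits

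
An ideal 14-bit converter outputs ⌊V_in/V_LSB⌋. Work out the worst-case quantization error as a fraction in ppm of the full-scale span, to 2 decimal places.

61.04 ppm

Truncating → worst-case error = 1 LSB = V_FS/2^14, so 1e+06/16384 = 61.0352 ppm of full scale.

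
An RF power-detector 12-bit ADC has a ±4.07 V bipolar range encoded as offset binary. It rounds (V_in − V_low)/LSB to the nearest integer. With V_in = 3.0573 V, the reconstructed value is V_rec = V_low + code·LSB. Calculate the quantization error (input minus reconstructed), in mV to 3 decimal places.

One LSB is 8.14 V / 4096 = 1.987 mV.
(V_in − V_low)/LSB = (3.0573 − (−4.07))/0.0019873 = 3586.4153 → code 3586 (round).
Reconstructed: 3.0564746 V.
Difference: 0.000825391 V → 0.825 mV.

0.825 mV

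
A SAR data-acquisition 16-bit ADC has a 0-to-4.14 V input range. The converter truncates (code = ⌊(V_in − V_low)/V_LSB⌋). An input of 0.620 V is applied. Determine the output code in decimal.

code 9814

LSB = 4.14 V / 65536 = 63.17 µV.
Input sits at 9814.570 steps above V_low.
So the output code is 9814.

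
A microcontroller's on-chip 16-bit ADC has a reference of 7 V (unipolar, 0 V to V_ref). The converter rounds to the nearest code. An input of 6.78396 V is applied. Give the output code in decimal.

code 63513

With 65536 levels over 7 V, one step is 106.81 µV.
Input sits at 63513.372 steps above V_low.
round(63513.372) = 63513.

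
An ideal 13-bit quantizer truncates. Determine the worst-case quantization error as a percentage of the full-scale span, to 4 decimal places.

0.0122 %

Truncating → worst-case error = 1 LSB = V_FS/2^13, so 100/8192 = 0.012207 % of full scale.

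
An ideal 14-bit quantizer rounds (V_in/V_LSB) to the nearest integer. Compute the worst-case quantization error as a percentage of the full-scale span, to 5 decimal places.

Rounding → worst-case error = ½ LSB = V_FS/2^15, so 100/32768 = 0.00305176 % of full scale.

0.00305 %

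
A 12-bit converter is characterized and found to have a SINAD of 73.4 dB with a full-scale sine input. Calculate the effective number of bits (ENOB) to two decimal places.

ENOB = (SINAD − 1.76) / 6.02 = (73.4 − 1.76)/6.02 = 11.900.

11.90 bits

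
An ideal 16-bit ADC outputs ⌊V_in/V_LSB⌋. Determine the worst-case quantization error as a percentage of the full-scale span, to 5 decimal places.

0.00153 %

Truncating → worst-case error = 1 LSB = V_FS/2^16, so 100/65536 = 0.00152588 % of full scale.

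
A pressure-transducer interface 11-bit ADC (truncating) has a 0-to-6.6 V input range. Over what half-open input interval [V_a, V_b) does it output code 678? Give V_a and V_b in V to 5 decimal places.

[2.18496 V, 2.18818 V)

LSB = 6.6/2^11 = 3.223 mV.
V_a = V_low + 678·LSB = 2.18496 V; V_b = V_low + 679·LSB = 2.18818 V.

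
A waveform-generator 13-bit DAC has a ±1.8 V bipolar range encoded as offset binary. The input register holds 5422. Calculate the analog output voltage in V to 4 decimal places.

0.5827 V

LSB = 3.6 V / 2^13 = 439.45 µV.
V_out = (−1.8) + 5422 × 0.000439453 V = 0.582715 V.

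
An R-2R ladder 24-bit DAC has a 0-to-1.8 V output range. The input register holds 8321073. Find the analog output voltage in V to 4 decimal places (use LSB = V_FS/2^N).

LSB = 1.8 V / 2^24 = 0.11 µV.
V_out = 0 + 8321073 × 1.07288e-07 V = 0.892754 V.

0.8928 V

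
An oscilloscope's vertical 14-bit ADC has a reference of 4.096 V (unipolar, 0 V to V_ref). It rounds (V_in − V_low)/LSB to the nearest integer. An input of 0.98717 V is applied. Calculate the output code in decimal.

Full-scale span = 4.096 V; LSB = 4.096/2^14 = 250.00 µV.
(V_in − V_low)/LSB = (0.98717 − 0) / 0.00025 = 3948.680.
So the output code is 3949.

code 3949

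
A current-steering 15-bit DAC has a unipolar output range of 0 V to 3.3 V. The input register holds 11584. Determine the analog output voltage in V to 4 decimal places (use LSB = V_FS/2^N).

LSB = 3.3 V / 2^15 = 100.71 µV.
V_out = 0 + 11584 × 0.000100708 V = 1.1666 V.

1.1666 V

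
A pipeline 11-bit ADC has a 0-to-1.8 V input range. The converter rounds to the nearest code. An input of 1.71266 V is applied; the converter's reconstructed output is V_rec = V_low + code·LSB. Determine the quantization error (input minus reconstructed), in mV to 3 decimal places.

-0.328 mV

Step size: 1.8 V ÷ 2^11 = 0.879 mV.
(V_in − V_low)/LSB = (1.71266 − 0)/0.000878906 = 1948.6265 → code 1949 (round).
Reconstructed: 1.7129883 V.
V_in − V_rec = -0.000328281 V = -0.328 mV.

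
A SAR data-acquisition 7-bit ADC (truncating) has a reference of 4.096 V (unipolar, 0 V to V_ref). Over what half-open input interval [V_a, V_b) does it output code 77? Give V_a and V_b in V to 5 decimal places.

[2.46400 V, 2.49600 V)

LSB = 4.096/2^7 = 32.000 mV.
V_a = V_low + 77·LSB = 2.464 V; V_b = V_low + 78·LSB = 2.496 V.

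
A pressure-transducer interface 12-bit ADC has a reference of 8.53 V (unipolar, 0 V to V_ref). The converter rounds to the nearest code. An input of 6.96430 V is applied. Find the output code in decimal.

LSB = 8.53 V / 4096 = 2.083 mV.
(6.96430 − 0) / 0.00208252 = 3344.170 LSBs.
So the output code is 3344.

code 3344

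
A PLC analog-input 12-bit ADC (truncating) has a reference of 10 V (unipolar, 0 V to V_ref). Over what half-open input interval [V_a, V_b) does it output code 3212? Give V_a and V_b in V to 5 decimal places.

LSB = 10/2^12 = 2.441 mV.
V_a = V_low + 3212·LSB = 7.8418 V; V_b = V_low + 3213·LSB = 7.84424 V.

[7.84180 V, 7.84424 V)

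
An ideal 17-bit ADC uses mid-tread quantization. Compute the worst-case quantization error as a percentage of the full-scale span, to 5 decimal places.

Rounding → worst-case error = ½ LSB = V_FS/2^18, so 100/262144 = 0.00038147 % of full scale.

0.00038 %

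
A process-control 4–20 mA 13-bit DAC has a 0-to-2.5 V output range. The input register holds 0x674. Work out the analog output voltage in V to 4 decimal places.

LSB = 2.5 V / 2^13 = 305.18 µV.
Code 0x674 = 1652 decimal.
V_out = 0 + 1652 × 0.000305176 V = 0.50415 V.

0.5042 V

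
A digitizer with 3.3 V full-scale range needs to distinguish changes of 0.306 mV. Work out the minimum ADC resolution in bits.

14 bits

Number of steps required ≥ 3.3 V / 0.306 mV = 10784.31.
Need 2^N ≥ 10784.31; 2^13 = 8192, 2^14 = 16384.
Minimum N = 14.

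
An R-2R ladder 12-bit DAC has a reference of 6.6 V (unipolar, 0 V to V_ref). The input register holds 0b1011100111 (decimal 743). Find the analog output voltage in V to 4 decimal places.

LSB = 6.6 V / 2^12 = 1.611 mV.
Code 0b1011100111 = 743 decimal.
V_out = 0 + 743 × 0.00161133 V = 1.19722 V.

1.1972 V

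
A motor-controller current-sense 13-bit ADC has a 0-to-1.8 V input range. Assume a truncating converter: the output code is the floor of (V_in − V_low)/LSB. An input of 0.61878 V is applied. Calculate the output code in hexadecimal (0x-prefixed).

Full-scale span = 1.8 V; LSB = 1.8/2^13 = 219.73 µV.
(V_in − V_low)/LSB = (0.61878 − 0) / 0.000219727 = 2816.137.
Floor → code 2816.
In hexadecimal (0x-prefixed): 0xB00.

code 0xB00 (decimal 2816)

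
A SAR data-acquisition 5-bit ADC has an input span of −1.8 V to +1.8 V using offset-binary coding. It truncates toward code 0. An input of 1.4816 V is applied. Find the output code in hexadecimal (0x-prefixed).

Full-scale span = 3.6 V; LSB = 3.6/2^5 = 112.500 mV.
Input sits at 29.170 steps above V_low.
⌊·⌋(29.170) = 29.
In hexadecimal (0x-prefixed): 0x1D.

code 0x1D (decimal 29)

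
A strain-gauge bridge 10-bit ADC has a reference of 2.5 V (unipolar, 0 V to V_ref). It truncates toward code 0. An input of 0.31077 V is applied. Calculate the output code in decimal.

With 1024 levels over 2.5 V, one step is 2.441 mV.
(0.31077 − 0) / 0.00244141 = 127.291 LSBs.
⌊·⌋(127.291) = 127.

code 127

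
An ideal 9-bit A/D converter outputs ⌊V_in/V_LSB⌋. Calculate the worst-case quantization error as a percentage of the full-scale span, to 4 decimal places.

0.1953 %

Truncating → worst-case error = 1 LSB = V_FS/2^9, so 100/512 = 0.195312 % of full scale.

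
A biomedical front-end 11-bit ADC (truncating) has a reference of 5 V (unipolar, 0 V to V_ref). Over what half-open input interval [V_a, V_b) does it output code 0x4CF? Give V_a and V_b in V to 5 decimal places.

LSB = 5/2^11 = 2.441 mV.
Code 0x4CF = 1231 decimal.
V_a = V_low + 1231·LSB = 3.00537 V; V_b = V_low + 1232·LSB = 3.00781 V.

[3.00537 V, 3.00781 V)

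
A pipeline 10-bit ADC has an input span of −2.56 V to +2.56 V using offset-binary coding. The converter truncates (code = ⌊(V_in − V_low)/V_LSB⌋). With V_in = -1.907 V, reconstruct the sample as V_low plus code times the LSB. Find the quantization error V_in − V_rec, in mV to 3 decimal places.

3.000 mV

Step size: 5.12 V ÷ 2^10 = 5.000 mV.
(V_in − V_low)/LSB = (-1.907 − (−2.56))/0.005 = 130.6000 → code 130 (floor).
V_rec = (−2.56) + 130·0.005 = -1.91 V.
Difference: 0.003 V → 3.000 mV.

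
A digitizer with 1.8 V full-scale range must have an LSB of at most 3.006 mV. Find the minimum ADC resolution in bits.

Number of steps required ≥ 1.8 V / 3.006 mV = 598.80.
Need 2^N ≥ 598.80; 2^9 = 512, 2^10 = 1024.
Minimum N = 10.

10 bits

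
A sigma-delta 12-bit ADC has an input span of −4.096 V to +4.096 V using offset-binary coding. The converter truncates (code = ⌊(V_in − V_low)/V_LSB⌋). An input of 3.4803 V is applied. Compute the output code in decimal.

code 3788

With 4096 levels over 8.192 V, one step is 2.000 mV.
(V_in − V_low)/LSB = (3.4803 − (−4.096)) / 0.002 = 3788.150.
Floor → code 3788.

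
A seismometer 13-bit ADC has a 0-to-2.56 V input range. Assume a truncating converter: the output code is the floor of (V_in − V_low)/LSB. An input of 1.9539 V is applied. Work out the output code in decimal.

LSB = 2.56 V / 8192 = 312.50 µV.
(V_in − V_low)/LSB = (1.9539 − 0) / 0.0003125 = 6252.480.
Floor → code 6252.

code 6252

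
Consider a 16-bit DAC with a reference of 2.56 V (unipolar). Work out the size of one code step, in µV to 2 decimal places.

Full-scale span = 2.56 V.
LSB = 2.56 / 2^16 = 2.56 / 65536 = 3.90625e-05 V = 39.06 µV.

39.06 µV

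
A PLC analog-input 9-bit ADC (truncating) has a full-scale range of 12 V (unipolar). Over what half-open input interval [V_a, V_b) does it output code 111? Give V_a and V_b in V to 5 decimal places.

[2.60156 V, 2.62500 V)

LSB = 12/2^9 = 23.438 mV.
V_a = V_low + 111·LSB = 2.60156 V; V_b = V_low + 112·LSB = 2.625 V.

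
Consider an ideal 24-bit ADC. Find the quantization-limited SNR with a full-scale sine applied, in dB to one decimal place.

SNR ≈ 6.02·N + 1.76 dB = 6.02·24 + 1.76 = 146.24 dB.

146.2 dB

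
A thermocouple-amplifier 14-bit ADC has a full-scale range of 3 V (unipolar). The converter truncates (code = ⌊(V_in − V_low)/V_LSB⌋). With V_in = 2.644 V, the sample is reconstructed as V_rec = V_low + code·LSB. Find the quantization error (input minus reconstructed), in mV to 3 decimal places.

0.140 mV

One LSB is 3 V / 16384 = 183.11 µV.
Scaled input = 14439.7653 LSBs, so code = 14439.
V_rec = 0 + 14439·0.000183105 = 2.6438599 V.
V_in − V_rec = 0.000140137 V = 0.140 mV.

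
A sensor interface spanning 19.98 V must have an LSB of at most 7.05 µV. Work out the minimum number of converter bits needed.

Number of steps required ≥ 19.98 V / 7.05 µV = 2834042.55.
Need 2^N ≥ 2834042.55; 2^21 = 2097152, 2^22 = 4194304.
Minimum N = 22.

22 bits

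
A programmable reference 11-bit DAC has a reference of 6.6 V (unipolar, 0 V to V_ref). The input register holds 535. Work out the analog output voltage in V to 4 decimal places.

LSB = 6.6 V / 2^11 = 3.223 mV.
V_out = 0 + 535 × 0.00322266 V = 1.72412 V.

1.7241 V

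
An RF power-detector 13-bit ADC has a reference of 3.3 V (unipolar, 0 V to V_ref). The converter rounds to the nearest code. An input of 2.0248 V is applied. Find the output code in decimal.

code 5026

LSB = 3.3 V / 8192 = 402.83 µV.
Input sits at 5026.413 steps above V_low.
round(5026.413) = 5026.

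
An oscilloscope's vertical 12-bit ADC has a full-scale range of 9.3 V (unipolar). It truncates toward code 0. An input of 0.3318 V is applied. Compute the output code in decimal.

Full-scale span = 9.3 V; LSB = 9.3/2^12 = 2.271 mV.
Input sits at 146.135 steps above V_low.
⌊·⌋(146.135) = 146.

code 146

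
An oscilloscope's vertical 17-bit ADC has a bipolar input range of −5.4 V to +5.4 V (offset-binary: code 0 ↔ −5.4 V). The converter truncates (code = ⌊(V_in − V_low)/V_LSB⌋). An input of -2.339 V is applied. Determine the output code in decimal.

code 37149

Full-scale span = 10.8 V; LSB = 10.8/2^17 = 82.40 µV.
(-2.339 − (−5.4)) / 8.23975e-05 = 37149.203 LSBs.
So the output code is 37149.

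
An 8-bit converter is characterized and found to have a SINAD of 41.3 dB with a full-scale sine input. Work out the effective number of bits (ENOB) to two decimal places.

6.57 bits

ENOB = (SINAD − 1.76) / 6.02 = (41.3 − 1.76)/6.02 = 6.568.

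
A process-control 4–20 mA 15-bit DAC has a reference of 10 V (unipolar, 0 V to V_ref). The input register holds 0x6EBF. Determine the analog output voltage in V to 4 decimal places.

8.6520 V

LSB = 10 V / 2^15 = 305.18 µV.
Code 0x6EBF = 28351 decimal.
V_out = 0 + 28351 × 0.000305176 V = 8.65204 V.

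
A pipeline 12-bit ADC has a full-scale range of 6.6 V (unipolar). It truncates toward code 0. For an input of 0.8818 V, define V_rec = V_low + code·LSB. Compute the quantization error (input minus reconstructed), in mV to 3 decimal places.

0.404 mV

Step size: 6.6 V ÷ 2^12 = 1.611 mV.
Scaled input = 547.2504 LSBs, so code = 547.
V_rec = 0 + 547·0.00161133 = 0.88139648 V.
V_in − V_rec = 0.000403516 V = 0.404 mV.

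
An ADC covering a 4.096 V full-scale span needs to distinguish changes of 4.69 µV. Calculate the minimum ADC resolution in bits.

Number of steps required ≥ 4.096 V / 4.69 µV = 873347.55.
Need 2^N ≥ 873347.55; 2^19 = 524288, 2^20 = 1048576.
Minimum N = 20.

20 bits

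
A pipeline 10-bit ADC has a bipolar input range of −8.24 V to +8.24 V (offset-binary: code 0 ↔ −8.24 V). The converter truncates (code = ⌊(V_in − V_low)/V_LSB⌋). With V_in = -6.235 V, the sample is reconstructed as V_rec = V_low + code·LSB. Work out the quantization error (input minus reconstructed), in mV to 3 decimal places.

One LSB is 16.48 V / 1024 = 16.094 mV.
(V_in − V_low)/LSB = (-6.235 − (−8.24))/0.0160938 = 124.5825 → code 124 (floor).
V_rec = (−8.24) + 124·0.0160938 = -6.244375 V.
V_in − V_rec = 0.009375 V = 9.375 mV.

9.375 mV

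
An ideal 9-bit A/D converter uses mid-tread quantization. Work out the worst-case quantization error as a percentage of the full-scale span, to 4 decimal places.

Rounding → worst-case error = ½ LSB = V_FS/2^10, so 100/1024 = 0.0976562 % of full scale.

0.0977 %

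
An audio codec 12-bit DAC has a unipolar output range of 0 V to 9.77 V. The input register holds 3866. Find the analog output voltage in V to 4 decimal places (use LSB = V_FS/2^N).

LSB = 9.77 V / 2^12 = 2.385 mV.
V_out = 0 + 3866 × 0.00238525 V = 9.22139 V.

9.2214 V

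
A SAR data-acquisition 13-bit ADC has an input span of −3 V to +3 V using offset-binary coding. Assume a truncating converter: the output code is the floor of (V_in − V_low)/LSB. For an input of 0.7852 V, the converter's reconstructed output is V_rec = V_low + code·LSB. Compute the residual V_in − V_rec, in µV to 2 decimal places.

One LSB is 6 V / 8192 = 0.732 mV.
(V_in − V_low)/LSB = (0.7852 − (−3))/0.000732422 = 5168.0597 → code 5168 (floor).
V_rec = (−3) + 5168·0.000732422 = 0.78515625 V.
Difference: 4.375e-05 V → 43.75 µV.

43.75 µV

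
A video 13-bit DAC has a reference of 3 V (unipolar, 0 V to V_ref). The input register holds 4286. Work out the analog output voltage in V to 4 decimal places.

1.5696 V

LSB = 3 V / 2^13 = 366.21 µV.
V_out = 0 + 4286 × 0.000366211 V = 1.56958 V.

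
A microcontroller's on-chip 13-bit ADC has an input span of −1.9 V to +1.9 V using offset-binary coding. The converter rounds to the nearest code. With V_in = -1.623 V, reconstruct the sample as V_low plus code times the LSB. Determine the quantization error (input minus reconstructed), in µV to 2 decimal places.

LSB = 3.8/2^13 = 463.87 µV.
Scaled input = 597.1537 LSBs, so code = 597.
Code 597 maps back to (−1.9) + 597×0.000463867 V = -1.6230713 V.
V_in − V_rec = 7.12891e-05 V = 71.29 µV.

71.29 µV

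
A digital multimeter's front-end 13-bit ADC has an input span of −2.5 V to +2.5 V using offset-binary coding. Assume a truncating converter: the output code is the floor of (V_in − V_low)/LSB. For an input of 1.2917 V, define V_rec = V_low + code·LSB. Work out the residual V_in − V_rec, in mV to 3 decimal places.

0.196 mV

Step size: 5 V ÷ 2^13 = 0.610 mV.
(V_in − V_low)/LSB = (1.2917 − (−2.5))/0.000610352 = 6212.3213 → code 6212 (floor).
Code 6212 maps back to (−2.5) + 6212×0.000610352 V = 1.2915039 V.
Error = 1.2917 − 1.2915039 = 0.000196094 V = 0.196 mV.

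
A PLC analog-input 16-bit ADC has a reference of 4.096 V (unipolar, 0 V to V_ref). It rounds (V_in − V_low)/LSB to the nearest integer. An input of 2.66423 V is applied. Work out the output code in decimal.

code 42628

LSB = 4.096 V / 65536 = 62.50 µV.
Input sits at 42627.680 steps above V_low.
So the output code is 42628.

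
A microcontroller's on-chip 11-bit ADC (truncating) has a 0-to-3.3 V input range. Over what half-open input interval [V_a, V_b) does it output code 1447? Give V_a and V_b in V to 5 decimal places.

LSB = 3.3/2^11 = 1.611 mV.
V_a = V_low + 1447·LSB = 2.33159 V; V_b = V_low + 1448·LSB = 2.3332 V.

[2.33159 V, 2.33320 V)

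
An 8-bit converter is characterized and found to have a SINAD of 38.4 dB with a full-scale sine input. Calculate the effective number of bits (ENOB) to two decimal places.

6.09 bits

ENOB = (SINAD − 1.76) / 6.02 = (38.4 − 1.76)/6.02 = 6.086.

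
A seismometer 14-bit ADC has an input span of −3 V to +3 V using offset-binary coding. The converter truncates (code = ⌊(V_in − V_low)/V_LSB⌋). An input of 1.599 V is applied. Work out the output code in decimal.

LSB = 6 V / 16384 = 366.21 µV.
(V_in − V_low)/LSB = (1.599 − (−3)) / 0.000366211 = 12558.336.
⌊·⌋(12558.336) = 12558.

code 12558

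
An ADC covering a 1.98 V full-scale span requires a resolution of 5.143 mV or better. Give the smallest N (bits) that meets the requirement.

Number of steps required ≥ 1.98 V / 5.143 mV = 384.99.
Need 2^N ≥ 384.99; 2^8 = 256, 2^9 = 512.
Minimum N = 9.

9 bits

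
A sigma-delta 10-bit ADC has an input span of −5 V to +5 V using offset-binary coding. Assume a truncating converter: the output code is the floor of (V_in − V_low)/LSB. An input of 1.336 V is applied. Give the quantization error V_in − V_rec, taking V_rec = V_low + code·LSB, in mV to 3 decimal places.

7.875 mV

Step size: 10 V ÷ 2^10 = 9.766 mV.
(V_in − V_low)/LSB = (1.336 − (−5))/0.00976562 = 648.8064 → code 648 (floor).
Reconstructed: 1.328125 V.
V_in − V_rec = 0.007875 V = 7.875 mV.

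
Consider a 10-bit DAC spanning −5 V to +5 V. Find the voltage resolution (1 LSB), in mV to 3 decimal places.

9.766 mV

Full-scale span = 10 V.
LSB = 10 / 2^10 = 10 / 1024 = 0.00976562 V = 9.766 mV.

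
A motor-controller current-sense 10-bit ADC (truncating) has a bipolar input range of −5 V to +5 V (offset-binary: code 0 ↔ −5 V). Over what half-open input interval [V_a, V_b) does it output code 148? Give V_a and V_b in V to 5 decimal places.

[-3.55469 V, -3.54492 V)

LSB = 10/2^10 = 9.766 mV.
V_a = V_low + 148·LSB = -3.55469 V; V_b = V_low + 149·LSB = -3.54492 V.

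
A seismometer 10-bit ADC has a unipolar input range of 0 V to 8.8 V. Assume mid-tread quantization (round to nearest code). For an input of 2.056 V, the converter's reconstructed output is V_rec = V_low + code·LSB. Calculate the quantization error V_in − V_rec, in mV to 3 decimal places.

LSB = 8.8/2^10 = 8.594 mV.
(V_in − V_low)/LSB = (2.056 − 0)/0.00859375 = 239.2436 → code 239 (round).
V_rec = 0 + 239·0.00859375 = 2.0539062 V.
Error = 2.056 − 2.0539062 = 0.00209375 V = 2.094 mV.

2.094 mV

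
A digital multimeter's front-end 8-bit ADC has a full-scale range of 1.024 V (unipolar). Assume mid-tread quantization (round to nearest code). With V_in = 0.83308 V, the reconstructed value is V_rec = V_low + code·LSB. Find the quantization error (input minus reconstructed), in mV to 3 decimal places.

1.080 mV

LSB = 1.024/2^8 = 4.000 mV.
(0.83308 − 0)/0.004 = 208.2700; round gives code 208.
V_rec = 0 + 208·0.004 = 0.832 V.
Difference: 0.00108 V → 1.080 mV.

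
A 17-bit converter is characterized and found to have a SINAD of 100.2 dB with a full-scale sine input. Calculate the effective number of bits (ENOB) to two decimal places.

ENOB = (SINAD − 1.76) / 6.02 = (100.2 − 1.76)/6.02 = 16.352.

16.35 bits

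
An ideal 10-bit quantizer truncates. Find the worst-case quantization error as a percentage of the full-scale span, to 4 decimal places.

0.0977 %

Truncating → worst-case error = 1 LSB = V_FS/2^10, so 100/1024 = 0.0976562 % of full scale.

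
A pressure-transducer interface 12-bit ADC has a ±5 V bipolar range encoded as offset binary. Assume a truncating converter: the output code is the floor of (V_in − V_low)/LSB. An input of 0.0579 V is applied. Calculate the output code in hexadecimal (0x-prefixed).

With 4096 levels over 10 V, one step is 2.441 mV.
(V_in − V_low)/LSB = (0.0579 − (−5)) / 0.00244141 = 2071.716.
So the output code is 2071.
In hexadecimal (0x-prefixed): 0x817.

code 0x817 (decimal 2071)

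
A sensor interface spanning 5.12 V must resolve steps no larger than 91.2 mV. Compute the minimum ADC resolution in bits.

6 bits

Number of steps required ≥ 5.12 V / 91.2 mV = 56.14.
Need 2^N ≥ 56.14; 2^5 = 32, 2^6 = 64.
Minimum N = 6.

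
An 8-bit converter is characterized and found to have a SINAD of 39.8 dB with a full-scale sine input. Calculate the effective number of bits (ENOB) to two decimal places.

ENOB = (SINAD − 1.76) / 6.02 = (39.8 − 1.76)/6.02 = 6.319.

6.32 bits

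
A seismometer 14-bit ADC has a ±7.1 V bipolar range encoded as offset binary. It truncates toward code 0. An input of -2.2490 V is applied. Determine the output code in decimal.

code 5597

LSB = 14.2 V / 16384 = 0.867 mV.
(V_in − V_low)/LSB = (-2.2490 − (−7.1)) / 0.000866699 = 5597.097.
⌊·⌋(5597.097) = 5597.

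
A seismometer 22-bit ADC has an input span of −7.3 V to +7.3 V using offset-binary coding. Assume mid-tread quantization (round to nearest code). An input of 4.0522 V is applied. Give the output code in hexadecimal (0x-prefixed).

code 0x31C358 (decimal 3261272)

LSB = 14.6 V / 4194304 = 3.48 µV.
(4.0522 − (−7.3)) / 3.48091e-06 = 3261272.457 LSBs.
So the output code is 3261272.
In hexadecimal (0x-prefixed): 0x31C358.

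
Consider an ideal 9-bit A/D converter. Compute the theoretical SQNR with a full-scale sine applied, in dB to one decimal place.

SNR ≈ 6.02·N + 1.76 dB = 6.02·9 + 1.76 = 55.94 dB.

55.9 dB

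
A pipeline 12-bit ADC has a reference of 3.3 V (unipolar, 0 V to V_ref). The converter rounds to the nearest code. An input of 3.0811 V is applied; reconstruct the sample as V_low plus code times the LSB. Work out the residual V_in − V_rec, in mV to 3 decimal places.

One LSB is 3.3 V / 4096 = 0.806 mV.
Scaled input = 3824.2987 LSBs, so code = 3824.
Code 3824 maps back to 0 + 3824×0.000805664 V = 3.0808594 V.
V_in − V_rec = 0.000240625 V = 0.241 mV.

0.241 mV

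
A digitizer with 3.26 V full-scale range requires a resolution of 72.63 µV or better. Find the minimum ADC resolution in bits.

16 bits

Number of steps required ≥ 3.26 V / 72.63 µV = 44885.03.
Need 2^N ≥ 44885.03; 2^15 = 32768, 2^16 = 65536.
Minimum N = 16.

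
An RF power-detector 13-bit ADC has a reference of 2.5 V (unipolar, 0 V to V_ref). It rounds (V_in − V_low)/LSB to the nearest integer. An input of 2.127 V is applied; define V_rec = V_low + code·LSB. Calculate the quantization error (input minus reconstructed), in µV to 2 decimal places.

-75.20 µV

Step size: 2.5 V ÷ 2^13 = 305.18 µV.
Scaled input = 6969.7536 LSBs, so code = 6970.
Code 6970 maps back to 0 + 6970×0.000305176 V = 2.1270752 V.
Difference: -7.51953e-05 V → -75.20 µV.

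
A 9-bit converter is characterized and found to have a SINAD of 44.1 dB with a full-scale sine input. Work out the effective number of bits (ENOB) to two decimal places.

7.03 bits

ENOB = (SINAD − 1.76) / 6.02 = (44.1 − 1.76)/6.02 = 7.033.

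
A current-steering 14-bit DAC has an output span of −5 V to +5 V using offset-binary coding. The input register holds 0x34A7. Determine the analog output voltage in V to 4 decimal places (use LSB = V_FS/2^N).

LSB = 10 V / 2^14 = 0.610 mV.
Code 0x34A7 = 13479 decimal.
V_out = (−5) + 13479 × 0.000610352 V = 3.22693 V.

3.2269 V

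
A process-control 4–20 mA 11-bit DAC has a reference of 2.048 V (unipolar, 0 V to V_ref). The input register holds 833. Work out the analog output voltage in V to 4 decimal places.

LSB = 2.048 V / 2^11 = 1.000 mV.
V_out = 0 + 833 × 0.001 V = 0.833 V.

0.8330 V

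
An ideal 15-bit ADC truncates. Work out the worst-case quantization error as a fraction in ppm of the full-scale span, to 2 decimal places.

30.52 ppm

Truncating → worst-case error = 1 LSB = V_FS/2^15, so 1e+06/32768 = 30.5176 ppm of full scale.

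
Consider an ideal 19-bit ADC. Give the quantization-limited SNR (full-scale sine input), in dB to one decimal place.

116.1 dB

SNR ≈ 6.02·N + 1.76 dB = 6.02·19 + 1.76 = 116.14 dB.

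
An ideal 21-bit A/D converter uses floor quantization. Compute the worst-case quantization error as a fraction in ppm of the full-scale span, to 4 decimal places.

Truncating → worst-case error = 1 LSB = V_FS/2^21, so 1e+06/2097152 = 0.476837 ppm of full scale.

0.4768 ppm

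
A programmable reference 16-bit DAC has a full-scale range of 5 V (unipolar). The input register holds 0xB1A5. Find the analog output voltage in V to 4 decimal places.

3.4696 V

LSB = 5 V / 2^16 = 76.29 µV.
Code 0xB1A5 = 45477 decimal.
V_out = 0 + 45477 × 7.62939e-05 V = 3.46962 V.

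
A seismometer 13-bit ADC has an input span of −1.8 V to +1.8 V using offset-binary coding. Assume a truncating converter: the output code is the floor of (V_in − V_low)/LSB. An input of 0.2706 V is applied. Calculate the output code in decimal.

code 4711

LSB = 3.6 V / 8192 = 439.45 µV.
Input sits at 4711.765 steps above V_low.
⌊·⌋(4711.765) = 4711.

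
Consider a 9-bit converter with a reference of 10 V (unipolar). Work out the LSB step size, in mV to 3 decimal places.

19.531 mV

Full-scale span = 10 V.
LSB = 10 / 2^9 = 10 / 512 = 0.0195312 V = 19.531 mV.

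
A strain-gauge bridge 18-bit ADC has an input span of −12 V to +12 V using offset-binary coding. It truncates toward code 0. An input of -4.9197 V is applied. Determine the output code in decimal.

LSB = 24 V / 262144 = 91.55 µV.
(V_in − V_low)/LSB = (-4.9197 − (−12)) / 9.15527e-05 = 77335.757.
⌊·⌋(77335.757) = 77335.

code 77335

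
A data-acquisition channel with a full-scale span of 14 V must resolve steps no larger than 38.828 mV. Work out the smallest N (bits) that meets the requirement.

9 bits

Number of steps required ≥ 14 V / 38.828 mV = 360.56.
Need 2^N ≥ 360.56; 2^8 = 256, 2^9 = 512.
Minimum N = 9.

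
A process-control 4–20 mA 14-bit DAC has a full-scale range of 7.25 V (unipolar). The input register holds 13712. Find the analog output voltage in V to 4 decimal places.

LSB = 7.25 V / 2^14 = 442.50 µV.
V_out = 0 + 13712 × 0.000442505 V = 6.06763 V.

6.0676 V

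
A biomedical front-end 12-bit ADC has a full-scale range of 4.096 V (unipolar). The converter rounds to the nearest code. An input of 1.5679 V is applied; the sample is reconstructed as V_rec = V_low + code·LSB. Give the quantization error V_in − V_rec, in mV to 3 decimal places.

-0.100 mV

One LSB is 4.096 V / 4096 = 1.000 mV.
(1.5679 − 0)/0.001 = 1567.9000; round gives code 1568.
Reconstructed: 1.568 V.
Error = 1.5679 − 1.568 = -0.0001 V = -0.100 mV.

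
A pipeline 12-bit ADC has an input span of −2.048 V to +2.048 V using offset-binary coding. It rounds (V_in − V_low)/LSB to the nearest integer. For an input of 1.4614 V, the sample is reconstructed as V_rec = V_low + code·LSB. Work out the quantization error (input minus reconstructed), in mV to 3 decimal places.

LSB = 4.096/2^12 = 1.000 mV.
(1.4614 − (−2.048))/0.001 = 3509.4000; round gives code 3509.
Code 3509 maps back to (−2.048) + 3509×0.001 V = 1.461 V.
Difference: 0.0004 V → 0.400 mV.

0.400 mV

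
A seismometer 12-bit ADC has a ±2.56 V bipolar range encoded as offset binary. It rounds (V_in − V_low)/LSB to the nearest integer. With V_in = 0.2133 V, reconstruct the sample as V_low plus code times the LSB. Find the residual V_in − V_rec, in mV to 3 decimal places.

One LSB is 5.12 V / 4096 = 1.250 mV.
Scaled input = 2218.6400 LSBs, so code = 2219.
V_rec = (−2.56) + 2219·0.00125 = 0.21375 V.
Error = 0.2133 − 0.21375 = -0.00045 V = -0.450 mV.

-0.450 mV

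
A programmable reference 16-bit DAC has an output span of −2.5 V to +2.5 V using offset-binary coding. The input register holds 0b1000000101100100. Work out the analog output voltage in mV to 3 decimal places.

27.161 mV

LSB = 5 V / 2^16 = 76.29 µV.
Code 0b1000000101100100 = 33124 decimal.
V_out = (−2.5) + 33124 × 7.62939e-05 V = 0.0271606 V.
= 27.161 mV.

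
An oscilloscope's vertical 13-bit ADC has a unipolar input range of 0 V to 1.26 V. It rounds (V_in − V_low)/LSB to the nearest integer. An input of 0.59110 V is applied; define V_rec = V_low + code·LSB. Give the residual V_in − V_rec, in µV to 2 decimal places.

One LSB is 1.26 V / 8192 = 153.81 µV.
(0.59110 − 0)/0.000153809 = 3843.0883; round gives code 3843.
Code 3843 maps back to 0 + 3843×0.000153809 V = 0.59108643 V.
Difference: 1.35742e-05 V → 13.57 µV.

13.57 µV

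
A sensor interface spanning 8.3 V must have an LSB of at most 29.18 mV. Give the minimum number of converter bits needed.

9 bits

Number of steps required ≥ 8.3 V / 29.18 mV = 284.44.
Need 2^N ≥ 284.44; 2^8 = 256, 2^9 = 512.
Minimum N = 9.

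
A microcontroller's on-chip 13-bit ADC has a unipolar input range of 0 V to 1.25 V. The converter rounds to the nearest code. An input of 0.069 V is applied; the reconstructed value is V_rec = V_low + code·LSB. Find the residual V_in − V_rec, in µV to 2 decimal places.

Step size: 1.25 V ÷ 2^13 = 152.59 µV.
(0.069 − 0)/0.000152588 = 452.1984; round gives code 452.
Code 452 maps back to 0 + 452×0.000152588 V = 0.068969727 V.
Error = 0.069 − 0.068969727 = 3.02734e-05 V = 30.27 µV.

30.27 µV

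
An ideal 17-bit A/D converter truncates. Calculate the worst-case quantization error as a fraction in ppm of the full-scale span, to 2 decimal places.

Truncating → worst-case error = 1 LSB = V_FS/2^17, so 1e+06/131072 = 7.62939 ppm of full scale.

7.63 ppm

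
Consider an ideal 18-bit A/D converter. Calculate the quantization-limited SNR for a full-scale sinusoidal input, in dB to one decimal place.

SNR ≈ 6.02·N + 1.76 dB = 6.02·18 + 1.76 = 110.12 dB.

110.1 dB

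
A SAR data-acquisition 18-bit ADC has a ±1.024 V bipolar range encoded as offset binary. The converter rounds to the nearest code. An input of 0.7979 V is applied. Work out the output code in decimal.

Full-scale span = 2.048 V; LSB = 2.048/2^18 = 7.81 µV.
(V_in − V_low)/LSB = (0.7979 − (−1.024)) / 7.8125e-06 = 233203.200.
round(233203.200) = 233203.

code 233203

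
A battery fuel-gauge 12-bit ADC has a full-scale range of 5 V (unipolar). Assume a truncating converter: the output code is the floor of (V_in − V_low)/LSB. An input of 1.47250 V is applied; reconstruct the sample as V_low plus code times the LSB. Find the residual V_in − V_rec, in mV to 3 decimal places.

0.332 mV

LSB = 5/2^12 = 1.221 mV.
(V_in − V_low)/LSB = (1.47250 − 0)/0.0012207 = 1206.2720 → code 1206 (floor).
Code 1206 maps back to 0 + 1206×0.0012207 V = 1.472168 V.
Error = 1.47250 − 1.472168 = 0.000332031 V = 0.332 mV.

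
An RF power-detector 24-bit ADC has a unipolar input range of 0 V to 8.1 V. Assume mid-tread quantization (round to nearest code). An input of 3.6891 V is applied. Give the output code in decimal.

code 7641090

LSB = 8.1 V / 16777216 = 0.48 µV.
Input sits at 7641089.820 steps above V_low.
round(7641089.820) = 7641090.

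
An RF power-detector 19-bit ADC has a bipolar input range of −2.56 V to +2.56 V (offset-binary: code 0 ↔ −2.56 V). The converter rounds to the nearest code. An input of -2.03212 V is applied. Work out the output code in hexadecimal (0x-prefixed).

code 0xD327 (decimal 54055)

With 524288 levels over 5.12 V, one step is 9.77 µV.
(V_in − V_low)/LSB = (-2.03212 − (−2.56)) / 9.76563e-06 = 54054.912.
So the output code is 54055.
In hexadecimal (0x-prefixed): 0xD327.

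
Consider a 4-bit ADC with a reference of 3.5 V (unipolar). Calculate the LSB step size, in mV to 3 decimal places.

Full-scale span = 3.5 V.
LSB = 3.5 / 2^4 = 3.5 / 16 = 0.21875 V = 218.750 mV.

218.750 mV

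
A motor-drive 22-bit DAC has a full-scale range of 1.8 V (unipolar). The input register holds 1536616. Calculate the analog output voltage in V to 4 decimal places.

LSB = 1.8 V / 2^22 = 0.43 µV.
V_out = 0 + 1536616 × 4.29153e-07 V = 0.659444 V.

0.6594 V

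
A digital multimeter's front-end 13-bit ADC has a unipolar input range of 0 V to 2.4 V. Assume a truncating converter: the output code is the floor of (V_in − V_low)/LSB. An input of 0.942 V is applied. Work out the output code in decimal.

Full-scale span = 2.4 V; LSB = 2.4/2^13 = 292.97 µV.
Input sits at 3215.360 steps above V_low.
Floor → code 3215.

code 3215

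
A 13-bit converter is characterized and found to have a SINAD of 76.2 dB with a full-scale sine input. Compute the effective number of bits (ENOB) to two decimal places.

12.37 bits

ENOB = (SINAD − 1.76) / 6.02 = (76.2 − 1.76)/6.02 = 12.365.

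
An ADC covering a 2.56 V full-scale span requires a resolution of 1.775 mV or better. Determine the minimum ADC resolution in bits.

11 bits

Number of steps required ≥ 2.56 V / 1.775 mV = 1442.25.
Need 2^N ≥ 1442.25; 2^10 = 1024, 2^11 = 2048.
Minimum N = 11.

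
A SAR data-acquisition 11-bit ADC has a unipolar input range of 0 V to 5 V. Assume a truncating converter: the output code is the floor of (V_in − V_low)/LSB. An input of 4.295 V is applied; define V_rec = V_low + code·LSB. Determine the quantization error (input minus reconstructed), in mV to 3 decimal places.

0.566 mV

LSB = 5/2^11 = 2.441 mV.
(4.295 − 0)/0.00244141 = 1759.2320; ⌊·⌋ gives code 1759.
V_rec = 0 + 1759·0.00244141 = 4.2944336 V.
Error = 4.295 − 4.2944336 = 0.000566406 V = 0.566 mV.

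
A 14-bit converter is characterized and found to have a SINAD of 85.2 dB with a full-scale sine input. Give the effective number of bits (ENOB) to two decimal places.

13.86 bits

ENOB = (SINAD − 1.76) / 6.02 = (85.2 − 1.76)/6.02 = 13.860.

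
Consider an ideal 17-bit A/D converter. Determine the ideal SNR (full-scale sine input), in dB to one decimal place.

SNR ≈ 6.02·N + 1.76 dB = 6.02·17 + 1.76 = 104.10 dB.

104.1 dB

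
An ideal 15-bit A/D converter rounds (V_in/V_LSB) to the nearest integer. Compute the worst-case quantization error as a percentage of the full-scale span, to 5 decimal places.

Rounding → worst-case error = ½ LSB = V_FS/2^16, so 100/65536 = 0.00152588 % of full scale.

0.00153 %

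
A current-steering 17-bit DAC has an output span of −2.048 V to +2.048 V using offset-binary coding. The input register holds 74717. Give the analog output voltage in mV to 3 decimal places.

LSB = 4.096 V / 2^17 = 31.25 µV.
V_out = (−2.048) + 74717 × 3.125e-05 V = 0.286906 V.
= 286.906 mV.

286.906 mV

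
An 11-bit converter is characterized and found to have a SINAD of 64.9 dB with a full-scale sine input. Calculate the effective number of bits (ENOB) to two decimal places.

10.49 bits

ENOB = (SINAD − 1.76) / 6.02 = (64.9 − 1.76)/6.02 = 10.488.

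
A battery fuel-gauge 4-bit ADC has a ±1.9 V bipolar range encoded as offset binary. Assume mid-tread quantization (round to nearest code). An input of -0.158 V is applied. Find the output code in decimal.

code 7

With 16 levels over 3.8 V, one step is 237.500 mV.
(-0.158 − (−1.9)) / 0.2375 = 7.335 LSBs.
round(7.335) = 7.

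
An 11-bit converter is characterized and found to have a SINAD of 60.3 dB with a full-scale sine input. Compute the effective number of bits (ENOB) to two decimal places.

9.72 bits

ENOB = (SINAD − 1.76) / 6.02 = (60.3 − 1.76)/6.02 = 9.724.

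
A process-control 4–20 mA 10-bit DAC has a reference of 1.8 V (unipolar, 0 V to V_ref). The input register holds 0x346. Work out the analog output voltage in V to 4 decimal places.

1.4730 V

LSB = 1.8 V / 2^10 = 1.758 mV.
Code 0x346 = 838 decimal.
V_out = 0 + 838 × 0.00175781 V = 1.47305 V.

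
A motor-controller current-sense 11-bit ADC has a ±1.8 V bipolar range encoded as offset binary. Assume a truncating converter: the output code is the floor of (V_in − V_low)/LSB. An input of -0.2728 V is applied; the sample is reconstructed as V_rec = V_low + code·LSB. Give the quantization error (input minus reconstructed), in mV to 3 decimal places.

1.419 mV

LSB = 3.6/2^11 = 1.758 mV.
Scaled input = 868.8071 LSBs, so code = 868.
Reconstructed: -0.27421875 V.
Error = -0.2728 − (−0.27421875) = 0.00141875 V = 1.419 mV.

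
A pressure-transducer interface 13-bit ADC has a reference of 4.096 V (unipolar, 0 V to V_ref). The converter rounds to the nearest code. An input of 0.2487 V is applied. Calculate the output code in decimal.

code 497

Full-scale span = 4.096 V; LSB = 4.096/2^13 = 0.500 mV.
Input sits at 497.400 steps above V_low.
So the output code is 497.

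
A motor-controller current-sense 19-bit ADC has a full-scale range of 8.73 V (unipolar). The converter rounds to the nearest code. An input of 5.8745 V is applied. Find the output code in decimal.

code 352798

LSB = 8.73 V / 524288 = 16.65 µV.
(5.8745 − 0) / 1.66512e-05 = 352798.380 LSBs.
round(352798.380) = 352798.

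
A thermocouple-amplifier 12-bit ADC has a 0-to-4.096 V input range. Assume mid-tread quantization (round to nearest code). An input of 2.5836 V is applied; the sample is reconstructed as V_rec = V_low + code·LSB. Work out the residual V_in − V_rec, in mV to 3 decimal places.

One LSB is 4.096 V / 4096 = 1.000 mV.
(2.5836 − 0)/0.001 = 2583.6000; round gives code 2584.
V_rec = 0 + 2584·0.001 = 2.584 V.
V_in − V_rec = -0.0004 V = -0.400 mV.

-0.400 mV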